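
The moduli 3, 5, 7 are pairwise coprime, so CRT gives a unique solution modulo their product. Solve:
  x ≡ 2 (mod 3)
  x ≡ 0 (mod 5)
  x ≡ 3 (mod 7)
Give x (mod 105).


Moduli 3, 5, 7 are pairwise coprime; by CRT there is a unique solution modulo M = 3 · 5 · 7 = 105.
Solve pairwise, accumulating the modulus:
  Start with x ≡ 2 (mod 3).
  Combine with x ≡ 0 (mod 5): since gcd(3, 5) = 1, we get a unique residue mod 15.
    Write x = 2 + 3·t and substitute into x ≡ 0 (mod 5): 3·t ≡ 0 − 2 = -2 (mod 5).
    Reduce coefficients mod 5: 3·t ≡ 3 (mod 5).
    The inverse of 3 mod 5 is 2 (since 3·2 = 6 = 1·5 + 1), so t ≡ 2·3 = 6 ≡ 1 (mod 5).
    Then x = 2 + 3·1 = 5, valid modulo lcm(3, 5) = 15: x ≡ 5 (mod 15).
  Combine with x ≡ 3 (mod 7): since gcd(15, 7) = 1, we get a unique residue mod 105.
    Write x = 5 + 15·t and substitute into x ≡ 3 (mod 7): 15·t ≡ 3 − 5 = -2 (mod 7).
    Reduce coefficients mod 7: 1·t ≡ 5 (mod 7).
    So t ≡ 5 (mod 7).
    Then x = 5 + 15·5 = 80, valid modulo lcm(15, 7) = 105: x ≡ 80 (mod 105).
Verify: 80 mod 3 = 2 ✓, 80 mod 5 = 0 ✓, 80 mod 7 = 3 ✓.

x ≡ 80 (mod 105).


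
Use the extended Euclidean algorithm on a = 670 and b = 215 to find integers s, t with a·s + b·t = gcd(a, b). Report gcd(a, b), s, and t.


Euclidean algorithm on (670, 215) — divide until remainder is 0:
  670 = 3 · 215 + 25
  215 = 8 · 25 + 15
  25 = 1 · 15 + 10
  15 = 1 · 10 + 5
  10 = 2 · 5 + 0
gcd(670, 215) = 5.
Track Bezout coefficients alongside the remainders: start with r₀ = 670 = a·1 + b·0 (s = 1, t = 0) and r₁ = 215 = a·0 + b·1 (s = 0, t = 1); each new remainder r_{k+1} = r_{k-1} − q_k·r_k inherits s_{k+1} = s_{k-1} − q_k·s_k, t_{k+1} = t_{k-1} − q_k·t_k, so r_k = a·s_k + b·t_k at every step:
  q = 3: r = 25, s = 1 − 3·0 = 1, t = 0 − 3·1 = -3  (check: 670·1 + 215·(-3) = 25)
  q = 8: r = 15, s = 0 − 8·1 = -8, t = 1 − 8·(-3) = 25  (check: 670·(-8) + 215·25 = 15)
  q = 1: r = 10, s = 1 − 1·(-8) = 9, t = -3 − 1·25 = -28  (check: 670·9 + 215·(-28) = 10)
  q = 1: r = 5, s = -8 − 1·9 = -17, t = 25 − 1·(-28) = 53  (check: 670·(-17) + 215·53 = 5)
The row with r = 5 (the gcd) gives the Bezout coefficients s = -17, t = 53.
Result: 670 · (-17) + 215 · (53) = 5.

gcd(670, 215) = 5; s = -17, t = 53 (check: 670·(-17) + 215·53 = 5).


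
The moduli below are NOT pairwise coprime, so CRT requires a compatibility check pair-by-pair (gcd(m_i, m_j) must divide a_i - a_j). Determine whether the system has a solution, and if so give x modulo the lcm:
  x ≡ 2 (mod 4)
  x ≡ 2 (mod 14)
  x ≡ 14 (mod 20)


Moduli 4, 14, 20 are not pairwise coprime, so CRT works modulo lcm(m_i) when all pairwise compatibility conditions hold.
Pairwise compatibility: gcd(m_i, m_j) must divide a_i - a_j for every pair.
Merge one congruence at a time:
  Start: x ≡ 2 (mod 4).
  Combine with x ≡ 2 (mod 14): gcd(4, 14) = 2; 2 - 2 = 0, which IS divisible by 2, so compatible.
    Write x = 2 + 4·t and substitute into x ≡ 2 (mod 14): 4·t ≡ 2 − 2 = 0 (mod 14).
    Divide the congruence (and modulus) by g = 2: 2·t ≡ 0 (mod 7).
    The inverse of 2 mod 7 is 4 (since 2·4 = 8 = 1·7 + 1), so t ≡ 4·0 = 0 ≡ 0 (mod 7).
    Then x = 2 + 4·0 = 2, valid modulo lcm(4, 14) = 28: x ≡ 2 (mod 28).
  Combine with x ≡ 14 (mod 20): gcd(28, 20) = 4; 14 - 2 = 12, which IS divisible by 4, so compatible.
    Write x = 2 + 28·t and substitute into x ≡ 14 (mod 20): 28·t ≡ 14 − 2 = 12 (mod 20).
    Divide the congruence (and modulus) by g = 4: 7·t ≡ 3 (mod 5).
    Reduce coefficients mod 5: 2·t ≡ 3 (mod 5).
    The inverse of 2 mod 5 is 3 (since 2·3 = 6 = 1·5 + 1), so t ≡ 3·3 = 9 ≡ 4 (mod 5).
    Then x = 2 + 28·4 = 114, valid modulo lcm(28, 20) = 140: x ≡ 114 (mod 140).
Verify: 114 mod 4 = 2, 114 mod 14 = 2, 114 mod 20 = 14.

x ≡ 114 (mod 140).


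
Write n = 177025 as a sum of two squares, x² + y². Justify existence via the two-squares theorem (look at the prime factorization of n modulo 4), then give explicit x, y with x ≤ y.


Step 1: Factor n = 177025 = 5^2 · 73 · 97.
Step 2: Check the mod-4 condition on each prime factor: 5 ≡ 1 (mod 4), exponent 2; 73 ≡ 1 (mod 4), exponent 1; 97 ≡ 1 (mod 4), exponent 1.
All primes ≡ 3 (mod 4) appear to even exponent (or don't appear), so by the two-squares theorem n IS expressible as a sum of two squares.
Step 3: Build a representation. Group n = k² · m with k = 5 and m = 73 · 97 = 7081 (a product of primes ≡ 1 (mod 4)); a representation of m scales to one of n via (k·x)² + (k·y)² = k²(x² + y²). Each prime p ≡ 1 (mod 4) is itself a sum of two squares; find a² by testing p − a² for a perfect square:
  73: 73 − 1² = 72, 73 − 2² = 69, 73 − 3² = 64 = 8² ⇒ 73 = 3² + 8².
  97: 97 − 1² = 96, 97 − 2² = 93, 97 − 3² = 88, 97 − 4² = 81 = 9² ⇒ 97 = 4² + 9².
  Combine using the Brahmagupta–Fibonacci identity (a² + b²)(c² + d²) = (ac − bd)² + (ad + bc)² = (ac + bd)² + (ad − bc)²:
  73 · 97 = 7081: from (3² + 8²)(4² + 9²), take (3·4 − 8·9, 3·9 + 8·4) = (12 − 72, 27 + 32) = (-60, 59); dropping signs (only squares matter) gives (60, 59); check 60² + 59² = 3600 + 3481 = 7081 ✓.
  Scale by k = 5: (5·60, 5·59) = (300, 295).
Step 4: Order so x ≤ y and verify: 295² + 300² = 87025 + 90000 = 177025 = n. ✓

n = 177025 = 295² + 300² (one valid representation with x ≤ y).


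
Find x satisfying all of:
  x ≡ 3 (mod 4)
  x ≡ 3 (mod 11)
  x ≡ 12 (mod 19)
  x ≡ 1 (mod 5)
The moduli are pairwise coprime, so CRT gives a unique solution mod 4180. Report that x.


Product of moduli M = 4 · 11 · 19 · 5 = 4180.
Merge one congruence at a time:
  Start: x ≡ 3 (mod 4).
  Combine with x ≡ 3 (mod 11); new modulus lcm = 44.
    Write x = 3 + 4·t and substitute into x ≡ 3 (mod 11): 4·t ≡ 3 − 3 = 0 (mod 11).
    The inverse of 4 mod 11 is 3 (since 4·3 = 12 = 1·11 + 1), so t ≡ 3·0 = 0 ≡ 0 (mod 11).
    Then x = 3 + 4·0 = 3, valid modulo lcm(4, 11) = 44: x ≡ 3 (mod 44).
  Combine with x ≡ 12 (mod 19); new modulus lcm = 836.
    Write x = 3 + 44·t and substitute into x ≡ 12 (mod 19): 44·t ≡ 12 − 3 = 9 (mod 19).
    Reduce coefficients mod 19: 6·t ≡ 9 (mod 19).
    The inverse of 6 mod 19 is 16 (since 6·16 = 96 = 5·19 + 1), so t ≡ 16·9 = 144 ≡ 11 (mod 19).
    Then x = 3 + 44·11 = 487, valid modulo lcm(44, 19) = 836: x ≡ 487 (mod 836).
  Combine with x ≡ 1 (mod 5); new modulus lcm = 4180.
    Write x = 487 + 836·t and substitute into x ≡ 1 (mod 5): 836·t ≡ 1 − 487 = -486 (mod 5).
    Reduce coefficients mod 5: 1·t ≡ 4 (mod 5).
    So t ≡ 4 (mod 5).
    Then x = 487 + 836·4 = 3831, valid modulo lcm(836, 5) = 4180: x ≡ 3831 (mod 4180).
Verify against each original: 3831 mod 4 = 3, 3831 mod 11 = 3, 3831 mod 19 = 12, 3831 mod 5 = 1.

x ≡ 3831 (mod 4180).


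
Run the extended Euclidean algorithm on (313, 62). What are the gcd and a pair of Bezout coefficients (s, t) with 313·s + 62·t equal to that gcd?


Euclidean algorithm on (313, 62) — divide until remainder is 0:
  313 = 5 · 62 + 3
  62 = 20 · 3 + 2
  3 = 1 · 2 + 1
  2 = 2 · 1 + 0
gcd(313, 62) = 1.
Track Bezout coefficients alongside the remainders: start with r₀ = 313 = a·1 + b·0 (s = 1, t = 0) and r₁ = 62 = a·0 + b·1 (s = 0, t = 1); each new remainder r_{k+1} = r_{k-1} − q_k·r_k inherits s_{k+1} = s_{k-1} − q_k·s_k, t_{k+1} = t_{k-1} − q_k·t_k, so r_k = a·s_k + b·t_k at every step:
  q = 5: r = 3, s = 1 − 5·0 = 1, t = 0 − 5·1 = -5  (check: 313·1 + 62·(-5) = 3)
  q = 20: r = 2, s = 0 − 20·1 = -20, t = 1 − 20·(-5) = 101  (check: 313·(-20) + 62·101 = 2)
  q = 1: r = 1, s = 1 − 1·(-20) = 21, t = -5 − 1·101 = -106  (check: 313·21 + 62·(-106) = 1)
The row with r = 1 (the gcd) gives the Bezout coefficients s = 21, t = -106.
Result: 313 · (21) + 62 · (-106) = 1.

gcd(313, 62) = 1; s = 21, t = -106 (check: 313·21 + 62·(-106) = 1).


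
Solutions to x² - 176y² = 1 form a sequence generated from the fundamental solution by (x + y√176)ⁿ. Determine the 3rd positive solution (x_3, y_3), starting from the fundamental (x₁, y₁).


Step 1: Find the fundamental solution (x₁, y₁) of x² - 176y² = 1.
  Expand √176 as a continued fraction. a₀ = ⌊√176⌋ = 13; iterate m_{k+1} = d_k·a_k − m_k, d_{k+1} = (176 − m_{k+1}²)/d_k, a_{k+1} = ⌊(a₀ + m_{k+1})/d_{k+1}⌋ (starting m₀ = 0, d₀ = 1), with convergents p_k = a_k·p_{k-1} + p_{k-2}, q_k = a_k·q_{k-1} + q_{k-2} (p₋₁ = 1, q₋₁ = 0):
  k = 0: a₀ = 13; p₀/q₀ = 13/1; p₀² − 176·q₀² = 169 − 176 = -7.
  k = 1: m = 13, d = 7, a = ⌊(13 + 13)/7⌋ = 3; p/q = (3·13 + 1)/(3·1 + 0) = 40/3; p² − 176·q² = 1600 − 1584 = 16.
  k = 2: m = 8, d = 16, a = ⌊(13 + 8)/16⌋ = 1; p/q = (1·40 + 13)/(1·3 + 1) = 53/4; p² − 176·q² = 2809 − 2816 = -7.
  k = 3: m = 8, d = 7, a = ⌊(13 + 8)/7⌋ = 3; p/q = (3·53 + 40)/(3·4 + 3) = 199/15; p² − 176·q² = 39601 − 39600 = 1.
  The first convergent with p² − 176·q² = 1 gives the fundamental solution (x₁, y₁) = (199, 15).
Step 2: Apply the recurrence (x_{n+1}, y_{n+1}) = (x₁x_n + 176y₁y_n, x₁y_n + y₁x_n) repeatedly.
  From (x_1, y_1) = (199, 15): x_2 = 199·199 + 176·15·15 = 79201; y_2 = 199·15 + 15·199 = 5970.
  From (x_2, y_2) = (79201, 5970): x_3 = 199·79201 + 176·15·5970 = 31521799; y_3 = 199·5970 + 15·79201 = 2376045.
Step 3: Verify x_3² - 176·y_3² = 993623812196401 - 993623812196400 = 1 (should be 1). ✓

(x_1, y_1) = (199, 15); (x_3, y_3) = (31521799, 2376045).


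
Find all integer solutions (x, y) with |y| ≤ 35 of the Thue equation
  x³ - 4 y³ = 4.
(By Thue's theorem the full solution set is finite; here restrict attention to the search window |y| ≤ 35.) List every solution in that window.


The equation is x³ - 4y³ = 4. For fixed y, x³ = 4·y³ + 4, so a solution requires the RHS to be a perfect cube.
Strategy: iterate y from -35 to 35, compute RHS = 4·y³ + 4, and check whether it is a (positive or negative) perfect cube.
Check small values of y:
  y = 0: RHS = 4 is not a perfect cube.
  y = 1: RHS = 8 = (2)³ ⇒ x = 2 works.
  y = -1: RHS = 0 = (0)³ ⇒ x = 0 works.
  y = 2: RHS = 36 is not a perfect cube.
  y = -2: RHS = -28 is not a perfect cube.
  y = 3: RHS = 112 is not a perfect cube.
  y = -3: RHS = -104 is not a perfect cube.
Continuing the search up to |y| = 35 finds no further solutions beyond those listed.
Collected solutions: (0, -1), (2, 1).

Solutions (with |y| ≤ 35): (0, -1), (2, 1).


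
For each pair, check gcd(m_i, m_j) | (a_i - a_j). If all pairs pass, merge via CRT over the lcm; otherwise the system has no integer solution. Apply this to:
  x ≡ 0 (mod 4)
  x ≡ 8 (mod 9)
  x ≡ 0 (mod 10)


Moduli 4, 9, 10 are not pairwise coprime, so CRT works modulo lcm(m_i) when all pairwise compatibility conditions hold.
Pairwise compatibility: gcd(m_i, m_j) must divide a_i - a_j for every pair.
Merge one congruence at a time:
  Start: x ≡ 0 (mod 4).
  Combine with x ≡ 8 (mod 9): gcd(4, 9) = 1; 8 - 0 = 8, which IS divisible by 1, so compatible.
    Write x = 0 + 4·t and substitute into x ≡ 8 (mod 9): 4·t ≡ 8 − 0 = 8 (mod 9).
    The inverse of 4 mod 9 is 7 (since 4·7 = 28 = 3·9 + 1), so t ≡ 7·8 = 56 ≡ 2 (mod 9).
    Then x = 0 + 4·2 = 8, valid modulo lcm(4, 9) = 36: x ≡ 8 (mod 36).
  Combine with x ≡ 0 (mod 10): gcd(36, 10) = 2; 0 - 8 = -8, which IS divisible by 2, so compatible.
    Write x = 8 + 36·t and substitute into x ≡ 0 (mod 10): 36·t ≡ 0 − 8 = -8 (mod 10).
    Divide the congruence (and modulus) by g = 2: 18·t ≡ -4 (mod 5).
    Reduce coefficients mod 5: 3·t ≡ 1 (mod 5).
    The inverse of 3 mod 5 is 2 (since 3·2 = 6 = 1·5 + 1), so t ≡ 2·1 = 2 ≡ 2 (mod 5).
    Then x = 8 + 36·2 = 80, valid modulo lcm(36, 10) = 180: x ≡ 80 (mod 180).
Verify: 80 mod 4 = 0, 80 mod 9 = 8, 80 mod 10 = 0.

x ≡ 80 (mod 180).


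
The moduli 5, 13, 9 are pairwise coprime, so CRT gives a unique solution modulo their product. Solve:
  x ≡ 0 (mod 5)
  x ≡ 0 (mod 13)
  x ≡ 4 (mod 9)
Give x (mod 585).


Moduli 5, 13, 9 are pairwise coprime; by CRT there is a unique solution modulo M = 5 · 13 · 9 = 585.
Solve pairwise, accumulating the modulus:
  Start with x ≡ 0 (mod 5).
  Combine with x ≡ 0 (mod 13): since gcd(5, 13) = 1, we get a unique residue mod 65.
    Write x = 0 + 5·t and substitute into x ≡ 0 (mod 13): 5·t ≡ 0 − 0 = 0 (mod 13).
    The inverse of 5 mod 13 is 8 (since 5·8 = 40 = 3·13 + 1), so t ≡ 8·0 = 0 ≡ 0 (mod 13).
    Then x = 0 + 5·0 = 0, valid modulo lcm(5, 13) = 65: x ≡ 0 (mod 65).
  Combine with x ≡ 4 (mod 9): since gcd(65, 9) = 1, we get a unique residue mod 585.
    Write x = 0 + 65·t and substitute into x ≡ 4 (mod 9): 65·t ≡ 4 − 0 = 4 (mod 9).
    Reduce coefficients mod 9: 2·t ≡ 4 (mod 9).
    The inverse of 2 mod 9 is 5 (since 2·5 = 10 = 1·9 + 1), so t ≡ 5·4 = 20 ≡ 2 (mod 9).
    Then x = 0 + 65·2 = 130, valid modulo lcm(65, 9) = 585: x ≡ 130 (mod 585).
Verify: 130 mod 5 = 0 ✓, 130 mod 13 = 0 ✓, 130 mod 9 = 4 ✓.

x ≡ 130 (mod 585).


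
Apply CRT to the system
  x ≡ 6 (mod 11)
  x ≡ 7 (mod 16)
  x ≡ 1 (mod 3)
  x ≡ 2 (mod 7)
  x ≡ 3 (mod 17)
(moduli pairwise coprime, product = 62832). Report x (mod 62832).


Product of moduli M = 11 · 16 · 3 · 7 · 17 = 62832.
Merge one congruence at a time:
  Start: x ≡ 6 (mod 11).
  Combine with x ≡ 7 (mod 16); new modulus lcm = 176.
    Write x = 6 + 11·t and substitute into x ≡ 7 (mod 16): 11·t ≡ 7 − 6 = 1 (mod 16).
    The inverse of 11 mod 16 is 3 (since 11·3 = 33 = 2·16 + 1), so t ≡ 3·1 = 3 ≡ 3 (mod 16).
    Then x = 6 + 11·3 = 39, valid modulo lcm(11, 16) = 176: x ≡ 39 (mod 176).
  Combine with x ≡ 1 (mod 3); new modulus lcm = 528.
    Write x = 39 + 176·t and substitute into x ≡ 1 (mod 3): 176·t ≡ 1 − 39 = -38 (mod 3).
    Reduce coefficients mod 3: 2·t ≡ 1 (mod 3).
    The inverse of 2 mod 3 is 2 (since 2·2 = 4 = 1·3 + 1), so t ≡ 2·1 = 2 ≡ 2 (mod 3).
    Then x = 39 + 176·2 = 391, valid modulo lcm(176, 3) = 528: x ≡ 391 (mod 528).
  Combine with x ≡ 2 (mod 7); new modulus lcm = 3696.
    Write x = 391 + 528·t and substitute into x ≡ 2 (mod 7): 528·t ≡ 2 − 391 = -389 (mod 7).
    Reduce coefficients mod 7: 3·t ≡ 3 (mod 7).
    The inverse of 3 mod 7 is 5 (since 3·5 = 15 = 2·7 + 1), so t ≡ 5·3 = 15 ≡ 1 (mod 7).
    Then x = 391 + 528·1 = 919, valid modulo lcm(528, 7) = 3696: x ≡ 919 (mod 3696).
  Combine with x ≡ 3 (mod 17); new modulus lcm = 62832.
    Write x = 919 + 3696·t and substitute into x ≡ 3 (mod 17): 3696·t ≡ 3 − 919 = -916 (mod 17).
    Reduce coefficients mod 17: 7·t ≡ 2 (mod 17).
    The inverse of 7 mod 17 is 5 (since 7·5 = 35 = 2·17 + 1), so t ≡ 5·2 = 10 ≡ 10 (mod 17).
    Then x = 919 + 3696·10 = 37879, valid modulo lcm(3696, 17) = 62832: x ≡ 37879 (mod 62832).
Verify against each original: 37879 mod 11 = 6, 37879 mod 16 = 7, 37879 mod 3 = 1, 37879 mod 7 = 2, 37879 mod 17 = 3.

x ≡ 37879 (mod 62832).


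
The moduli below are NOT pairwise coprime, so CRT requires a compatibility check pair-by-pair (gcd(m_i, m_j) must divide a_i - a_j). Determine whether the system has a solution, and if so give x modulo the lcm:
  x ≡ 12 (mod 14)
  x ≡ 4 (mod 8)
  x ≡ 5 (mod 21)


Moduli 14, 8, 21 are not pairwise coprime, so CRT works modulo lcm(m_i) when all pairwise compatibility conditions hold.
Pairwise compatibility: gcd(m_i, m_j) must divide a_i - a_j for every pair.
Merge one congruence at a time:
  Start: x ≡ 12 (mod 14).
  Combine with x ≡ 4 (mod 8): gcd(14, 8) = 2; 4 - 12 = -8, which IS divisible by 2, so compatible.
    Write x = 12 + 14·t and substitute into x ≡ 4 (mod 8): 14·t ≡ 4 − 12 = -8 (mod 8).
    Divide the congruence (and modulus) by g = 2: 7·t ≡ -4 (mod 4).
    Reduce coefficients mod 4: 3·t ≡ 0 (mod 4).
    The inverse of 3 mod 4 is 3 (since 3·3 = 9 = 2·4 + 1), so t ≡ 3·0 = 0 ≡ 0 (mod 4).
    Then x = 12 + 14·0 = 12, valid modulo lcm(14, 8) = 56: x ≡ 12 (mod 56).
  Combine with x ≡ 5 (mod 21): gcd(56, 21) = 7; 5 - 12 = -7, which IS divisible by 7, so compatible.
    Write x = 12 + 56·t and substitute into x ≡ 5 (mod 21): 56·t ≡ 5 − 12 = -7 (mod 21).
    Divide the congruence (and modulus) by g = 7: 8·t ≡ -1 (mod 3).
    Reduce coefficients mod 3: 2·t ≡ 2 (mod 3).
    The inverse of 2 mod 3 is 2 (since 2·2 = 4 = 1·3 + 1), so t ≡ 2·2 = 4 ≡ 1 (mod 3).
    Then x = 12 + 56·1 = 68, valid modulo lcm(56, 21) = 168: x ≡ 68 (mod 168).
Verify: 68 mod 14 = 12, 68 mod 8 = 4, 68 mod 21 = 5.

x ≡ 68 (mod 168).


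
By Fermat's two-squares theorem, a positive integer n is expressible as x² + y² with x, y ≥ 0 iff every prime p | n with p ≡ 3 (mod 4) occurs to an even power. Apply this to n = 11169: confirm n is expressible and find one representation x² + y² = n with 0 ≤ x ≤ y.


Step 1: Factor n = 11169 = 3^2 · 17 · 73.
Step 2: Check the mod-4 condition on each prime factor: 3 ≡ 3 (mod 4), exponent 2 (must be even); 17 ≡ 1 (mod 4), exponent 1; 73 ≡ 1 (mod 4), exponent 1.
All primes ≡ 3 (mod 4) appear to even exponent (or don't appear), so by the two-squares theorem n IS expressible as a sum of two squares.
Step 3: Build a representation. Group n = k² · m with k = 3 and m = 17 · 73 = 1241 (a product of primes ≡ 1 (mod 4)); a representation of m scales to one of n via (k·x)² + (k·y)² = k²(x² + y²). Each prime p ≡ 1 (mod 4) is itself a sum of two squares; find a² by testing p − a² for a perfect square:
  17: 17 − 1² = 16 = 4² ⇒ 17 = 1² + 4².
  73: 73 − 1² = 72, 73 − 2² = 69, 73 − 3² = 64 = 8² ⇒ 73 = 3² + 8².
  Combine using the Brahmagupta–Fibonacci identity (a² + b²)(c² + d²) = (ac − bd)² + (ad + bc)² = (ac + bd)² + (ad − bc)²:
  17 · 73 = 1241: from (1² + 4²)(3² + 8²), take (1·3 − 4·8, 1·8 + 4·3) = (3 − 32, 8 + 12) = (-29, 20); dropping signs (only squares matter) gives (29, 20); check 29² + 20² = 841 + 400 = 1241 ✓.
  Scale by k = 3: (3·29, 3·20) = (87, 60).
Step 4: Order so x ≤ y and verify: 60² + 87² = 3600 + 7569 = 11169 = n. ✓

n = 11169 = 60² + 87² (one valid representation with x ≤ y).


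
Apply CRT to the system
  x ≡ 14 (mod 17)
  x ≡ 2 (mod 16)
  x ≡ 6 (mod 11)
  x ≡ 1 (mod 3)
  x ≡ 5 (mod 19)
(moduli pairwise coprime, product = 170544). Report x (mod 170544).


Product of moduli M = 17 · 16 · 11 · 3 · 19 = 170544.
Merge one congruence at a time:
  Start: x ≡ 14 (mod 17).
  Combine with x ≡ 2 (mod 16); new modulus lcm = 272.
    Write x = 14 + 17·t and substitute into x ≡ 2 (mod 16): 17·t ≡ 2 − 14 = -12 (mod 16).
    Reduce coefficients mod 16: 1·t ≡ 4 (mod 16).
    So t ≡ 4 (mod 16).
    Then x = 14 + 17·4 = 82, valid modulo lcm(17, 16) = 272: x ≡ 82 (mod 272).
  Combine with x ≡ 6 (mod 11); new modulus lcm = 2992.
    Write x = 82 + 272·t and substitute into x ≡ 6 (mod 11): 272·t ≡ 6 − 82 = -76 (mod 11).
    Reduce coefficients mod 11: 8·t ≡ 1 (mod 11).
    The inverse of 8 mod 11 is 7 (since 8·7 = 56 = 5·11 + 1), so t ≡ 7·1 = 7 ≡ 7 (mod 11).
    Then x = 82 + 272·7 = 1986, valid modulo lcm(272, 11) = 2992: x ≡ 1986 (mod 2992).
  Combine with x ≡ 1 (mod 3); new modulus lcm = 8976.
    Write x = 1986 + 2992·t and substitute into x ≡ 1 (mod 3): 2992·t ≡ 1 − 1986 = -1985 (mod 3).
    Reduce coefficients mod 3: 1·t ≡ 1 (mod 3).
    So t ≡ 1 (mod 3).
    Then x = 1986 + 2992·1 = 4978, valid modulo lcm(2992, 3) = 8976: x ≡ 4978 (mod 8976).
  Combine with x ≡ 5 (mod 19); new modulus lcm = 170544.
    Write x = 4978 + 8976·t and substitute into x ≡ 5 (mod 19): 8976·t ≡ 5 − 4978 = -4973 (mod 19).
    Reduce coefficients mod 19: 8·t ≡ 5 (mod 19).
    The inverse of 8 mod 19 is 12 (since 8·12 = 96 = 5·19 + 1), so t ≡ 12·5 = 60 ≡ 3 (mod 19).
    Then x = 4978 + 8976·3 = 31906, valid modulo lcm(8976, 19) = 170544: x ≡ 31906 (mod 170544).
Verify against each original: 31906 mod 17 = 14, 31906 mod 16 = 2, 31906 mod 11 = 6, 31906 mod 3 = 1, 31906 mod 19 = 5.

x ≡ 31906 (mod 170544).


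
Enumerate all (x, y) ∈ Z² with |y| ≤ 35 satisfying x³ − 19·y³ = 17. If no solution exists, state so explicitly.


The equation is x³ - 19y³ = 17. For fixed y, x³ = 19·y³ + 17, so a solution requires the RHS to be a perfect cube.
Strategy: iterate y from -35 to 35, compute RHS = 19·y³ + 17, and check whether it is a (positive or negative) perfect cube.
Check small values of y:
  y = 0: RHS = 17 is not a perfect cube.
  y = 1: RHS = 36 is not a perfect cube.
  y = -1: RHS = -2 is not a perfect cube.
  y = 2: RHS = 169 is not a perfect cube.
  y = -2: RHS = -135 is not a perfect cube.
  y = 3: RHS = 530 is not a perfect cube.
  y = -3: RHS = -496 is not a perfect cube.
Continuing the search up to |y| = 35 finds no solutions either.
No (x, y) in the scanned range satisfies the equation.

No integer solutions with |y| ≤ 35.


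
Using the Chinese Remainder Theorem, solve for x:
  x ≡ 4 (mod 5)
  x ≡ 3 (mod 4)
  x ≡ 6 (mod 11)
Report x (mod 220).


Moduli 5, 4, 11 are pairwise coprime; by CRT there is a unique solution modulo M = 5 · 4 · 11 = 220.
Solve pairwise, accumulating the modulus:
  Start with x ≡ 4 (mod 5).
  Combine with x ≡ 3 (mod 4): since gcd(5, 4) = 1, we get a unique residue mod 20.
    Write x = 4 + 5·t and substitute into x ≡ 3 (mod 4): 5·t ≡ 3 − 4 = -1 (mod 4).
    Reduce coefficients mod 4: 1·t ≡ 3 (mod 4).
    So t ≡ 3 (mod 4).
    Then x = 4 + 5·3 = 19, valid modulo lcm(5, 4) = 20: x ≡ 19 (mod 20).
  Combine with x ≡ 6 (mod 11): since gcd(20, 11) = 1, we get a unique residue mod 220.
    Write x = 19 + 20·t and substitute into x ≡ 6 (mod 11): 20·t ≡ 6 − 19 = -13 (mod 11).
    Reduce coefficients mod 11: 9·t ≡ 9 (mod 11).
    The inverse of 9 mod 11 is 5 (since 9·5 = 45 = 4·11 + 1), so t ≡ 5·9 = 45 ≡ 1 (mod 11).
    Then x = 19 + 20·1 = 39, valid modulo lcm(20, 11) = 220: x ≡ 39 (mod 220).
Verify: 39 mod 5 = 4 ✓, 39 mod 4 = 3 ✓, 39 mod 11 = 6 ✓.

x ≡ 39 (mod 220).


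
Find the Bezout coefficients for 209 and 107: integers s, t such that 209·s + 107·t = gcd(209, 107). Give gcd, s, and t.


Euclidean algorithm on (209, 107) — divide until remainder is 0:
  209 = 1 · 107 + 102
  107 = 1 · 102 + 5
  102 = 20 · 5 + 2
  5 = 2 · 2 + 1
  2 = 2 · 1 + 0
gcd(209, 107) = 1.
Track Bezout coefficients alongside the remainders: start with r₀ = 209 = a·1 + b·0 (s = 1, t = 0) and r₁ = 107 = a·0 + b·1 (s = 0, t = 1); each new remainder r_{k+1} = r_{k-1} − q_k·r_k inherits s_{k+1} = s_{k-1} − q_k·s_k, t_{k+1} = t_{k-1} − q_k·t_k, so r_k = a·s_k + b·t_k at every step:
  q = 1: r = 102, s = 1 − 1·0 = 1, t = 0 − 1·1 = -1  (check: 209·1 + 107·(-1) = 102)
  q = 1: r = 5, s = 0 − 1·1 = -1, t = 1 − 1·(-1) = 2  (check: 209·(-1) + 107·2 = 5)
  q = 20: r = 2, s = 1 − 20·(-1) = 21, t = -1 − 20·2 = -41  (check: 209·21 + 107·(-41) = 2)
  q = 2: r = 1, s = -1 − 2·21 = -43, t = 2 − 2·(-41) = 84  (check: 209·(-43) + 107·84 = 1)
The row with r = 1 (the gcd) gives the Bezout coefficients s = -43, t = 84.
Result: 209 · (-43) + 107 · (84) = 1.

gcd(209, 107) = 1; s = -43, t = 84 (check: 209·(-43) + 107·84 = 1).


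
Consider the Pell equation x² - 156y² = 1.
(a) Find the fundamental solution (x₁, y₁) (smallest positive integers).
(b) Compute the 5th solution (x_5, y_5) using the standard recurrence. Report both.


Step 1: Find the fundamental solution (x₁, y₁) of x² - 156y² = 1.
  Expand √156 as a continued fraction. a₀ = ⌊√156⌋ = 12; iterate m_{k+1} = d_k·a_k − m_k, d_{k+1} = (156 − m_{k+1}²)/d_k, a_{k+1} = ⌊(a₀ + m_{k+1})/d_{k+1}⌋ (starting m₀ = 0, d₀ = 1), with convergents p_k = a_k·p_{k-1} + p_{k-2}, q_k = a_k·q_{k-1} + q_{k-2} (p₋₁ = 1, q₋₁ = 0):
  k = 0: a₀ = 12; p₀/q₀ = 12/1; p₀² − 156·q₀² = 144 − 156 = -12.
  k = 1: m = 12, d = 12, a = ⌊(12 + 12)/12⌋ = 2; p/q = (2·12 + 1)/(2·1 + 0) = 25/2; p² − 156·q² = 625 − 624 = 1.
  The first convergent with p² − 156·q² = 1 gives the fundamental solution (x₁, y₁) = (25, 2).
Step 2: Apply the recurrence (x_{n+1}, y_{n+1}) = (x₁x_n + 156y₁y_n, x₁y_n + y₁x_n) repeatedly.
  From (x_1, y_1) = (25, 2): x_2 = 25·25 + 156·2·2 = 1249; y_2 = 25·2 + 2·25 = 100.
  From (x_2, y_2) = (1249, 100): x_3 = 25·1249 + 156·2·100 = 62425; y_3 = 25·100 + 2·1249 = 4998.
  From (x_3, y_3) = (62425, 4998): x_4 = 25·62425 + 156·2·4998 = 3120001; y_4 = 25·4998 + 2·62425 = 249800.
  From (x_4, y_4) = (3120001, 249800): x_5 = 25·3120001 + 156·2·249800 = 155937625; y_5 = 25·249800 + 2·3120001 = 12485002.
Step 3: Verify x_5² - 156·y_5² = 24316542890640625 - 24316542890640624 = 1 (should be 1). ✓

(x_1, y_1) = (25, 2); (x_5, y_5) = (155937625, 12485002).


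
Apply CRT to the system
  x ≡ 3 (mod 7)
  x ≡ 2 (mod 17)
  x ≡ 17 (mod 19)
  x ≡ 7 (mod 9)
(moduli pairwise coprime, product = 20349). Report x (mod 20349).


Product of moduli M = 7 · 17 · 19 · 9 = 20349.
Merge one congruence at a time:
  Start: x ≡ 3 (mod 7).
  Combine with x ≡ 2 (mod 17); new modulus lcm = 119.
    Write x = 3 + 7·t and substitute into x ≡ 2 (mod 17): 7·t ≡ 2 − 3 = -1 (mod 17).
    Reduce coefficients mod 17: 7·t ≡ 16 (mod 17).
    The inverse of 7 mod 17 is 5 (since 7·5 = 35 = 2·17 + 1), so t ≡ 5·16 = 80 ≡ 12 (mod 17).
    Then x = 3 + 7·12 = 87, valid modulo lcm(7, 17) = 119: x ≡ 87 (mod 119).
  Combine with x ≡ 17 (mod 19); new modulus lcm = 2261.
    Write x = 87 + 119·t and substitute into x ≡ 17 (mod 19): 119·t ≡ 17 − 87 = -70 (mod 19).
    Reduce coefficients mod 19: 5·t ≡ 6 (mod 19).
    The inverse of 5 mod 19 is 4 (since 5·4 = 20 = 1·19 + 1), so t ≡ 4·6 = 24 ≡ 5 (mod 19).
    Then x = 87 + 119·5 = 682, valid modulo lcm(119, 19) = 2261: x ≡ 682 (mod 2261).
  Combine with x ≡ 7 (mod 9); new modulus lcm = 20349.
    Write x = 682 + 2261·t and substitute into x ≡ 7 (mod 9): 2261·t ≡ 7 − 682 = -675 (mod 9).
    Reduce coefficients mod 9: 2·t ≡ 0 (mod 9).
    The inverse of 2 mod 9 is 5 (since 2·5 = 10 = 1·9 + 1), so t ≡ 5·0 = 0 ≡ 0 (mod 9).
    Then x = 682 + 2261·0 = 682, valid modulo lcm(2261, 9) = 20349: x ≡ 682 (mod 20349).
Verify against each original: 682 mod 7 = 3, 682 mod 17 = 2, 682 mod 19 = 17, 682 mod 9 = 7.

x ≡ 682 (mod 20349).


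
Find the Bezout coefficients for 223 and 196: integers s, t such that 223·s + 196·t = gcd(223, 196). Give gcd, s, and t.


Euclidean algorithm on (223, 196) — divide until remainder is 0:
  223 = 1 · 196 + 27
  196 = 7 · 27 + 7
  27 = 3 · 7 + 6
  7 = 1 · 6 + 1
  6 = 6 · 1 + 0
gcd(223, 196) = 1.
Track Bezout coefficients alongside the remainders: start with r₀ = 223 = a·1 + b·0 (s = 1, t = 0) and r₁ = 196 = a·0 + b·1 (s = 0, t = 1); each new remainder r_{k+1} = r_{k-1} − q_k·r_k inherits s_{k+1} = s_{k-1} − q_k·s_k, t_{k+1} = t_{k-1} − q_k·t_k, so r_k = a·s_k + b·t_k at every step:
  q = 1: r = 27, s = 1 − 1·0 = 1, t = 0 − 1·1 = -1  (check: 223·1 + 196·(-1) = 27)
  q = 7: r = 7, s = 0 − 7·1 = -7, t = 1 − 7·(-1) = 8  (check: 223·(-7) + 196·8 = 7)
  q = 3: r = 6, s = 1 − 3·(-7) = 22, t = -1 − 3·8 = -25  (check: 223·22 + 196·(-25) = 6)
  q = 1: r = 1, s = -7 − 1·22 = -29, t = 8 − 1·(-25) = 33  (check: 223·(-29) + 196·33 = 1)
The row with r = 1 (the gcd) gives the Bezout coefficients s = -29, t = 33.
Result: 223 · (-29) + 196 · (33) = 1.

gcd(223, 196) = 1; s = -29, t = 33 (check: 223·(-29) + 196·33 = 1).


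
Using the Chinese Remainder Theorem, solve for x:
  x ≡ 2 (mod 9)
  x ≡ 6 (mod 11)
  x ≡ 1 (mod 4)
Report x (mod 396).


Moduli 9, 11, 4 are pairwise coprime; by CRT there is a unique solution modulo M = 9 · 11 · 4 = 396.
Solve pairwise, accumulating the modulus:
  Start with x ≡ 2 (mod 9).
  Combine with x ≡ 6 (mod 11): since gcd(9, 11) = 1, we get a unique residue mod 99.
    Write x = 2 + 9·t and substitute into x ≡ 6 (mod 11): 9·t ≡ 6 − 2 = 4 (mod 11).
    The inverse of 9 mod 11 is 5 (since 9·5 = 45 = 4·11 + 1), so t ≡ 5·4 = 20 ≡ 9 (mod 11).
    Then x = 2 + 9·9 = 83, valid modulo lcm(9, 11) = 99: x ≡ 83 (mod 99).
  Combine with x ≡ 1 (mod 4): since gcd(99, 4) = 1, we get a unique residue mod 396.
    Write x = 83 + 99·t and substitute into x ≡ 1 (mod 4): 99·t ≡ 1 − 83 = -82 (mod 4).
    Reduce coefficients mod 4: 3·t ≡ 2 (mod 4).
    The inverse of 3 mod 4 is 3 (since 3·3 = 9 = 2·4 + 1), so t ≡ 3·2 = 6 ≡ 2 (mod 4).
    Then x = 83 + 99·2 = 281, valid modulo lcm(99, 4) = 396: x ≡ 281 (mod 396).
Verify: 281 mod 9 = 2 ✓, 281 mod 11 = 6 ✓, 281 mod 4 = 1 ✓.

x ≡ 281 (mod 396).


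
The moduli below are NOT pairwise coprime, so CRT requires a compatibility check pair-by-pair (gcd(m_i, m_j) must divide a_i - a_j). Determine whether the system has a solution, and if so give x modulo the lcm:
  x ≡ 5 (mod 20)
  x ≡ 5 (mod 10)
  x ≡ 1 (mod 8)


Moduli 20, 10, 8 are not pairwise coprime, so CRT works modulo lcm(m_i) when all pairwise compatibility conditions hold.
Pairwise compatibility: gcd(m_i, m_j) must divide a_i - a_j for every pair.
Merge one congruence at a time:
  Start: x ≡ 5 (mod 20).
  Combine with x ≡ 5 (mod 10): gcd(20, 10) = 10; 5 - 5 = 0, which IS divisible by 10, so compatible.
    Write x = 5 + 20·t and substitute into x ≡ 5 (mod 10): 20·t ≡ 5 − 5 = 0 (mod 10).
    Divide the congruence (and modulus) by g = 10: 2·t ≡ 0 (mod 1).
    Modulo 1 every t works; take t = 0.
    Then x = 5 + 20·0 = 5, valid modulo lcm(20, 10) = 20: x ≡ 5 (mod 20).
  Combine with x ≡ 1 (mod 8): gcd(20, 8) = 4; 1 - 5 = -4, which IS divisible by 4, so compatible.
    Write x = 5 + 20·t and substitute into x ≡ 1 (mod 8): 20·t ≡ 1 − 5 = -4 (mod 8).
    Divide the congruence (and modulus) by g = 4: 5·t ≡ -1 (mod 2).
    Reduce coefficients mod 2: 1·t ≡ 1 (mod 2).
    So t ≡ 1 (mod 2).
    Then x = 5 + 20·1 = 25, valid modulo lcm(20, 8) = 40: x ≡ 25 (mod 40).
Verify: 25 mod 20 = 5, 25 mod 10 = 5, 25 mod 8 = 1.

x ≡ 25 (mod 40).


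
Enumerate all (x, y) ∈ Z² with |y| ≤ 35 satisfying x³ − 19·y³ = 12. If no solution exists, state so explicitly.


The equation is x³ - 19y³ = 12. For fixed y, x³ = 19·y³ + 12, so a solution requires the RHS to be a perfect cube.
Strategy: iterate y from -35 to 35, compute RHS = 19·y³ + 12, and check whether it is a (positive or negative) perfect cube.
Check small values of y:
  y = 0: RHS = 12 is not a perfect cube.
  y = 1: RHS = 31 is not a perfect cube.
  y = -1: RHS = -7 is not a perfect cube.
  y = 2: RHS = 164 is not a perfect cube.
  y = -2: RHS = -140 is not a perfect cube.
  y = 3: RHS = 525 is not a perfect cube.
  y = -3: RHS = -501 is not a perfect cube.
Continuing the search up to |y| = 35 finds no solutions either.
No (x, y) in the scanned range satisfies the equation.

No integer solutions with |y| ≤ 35.


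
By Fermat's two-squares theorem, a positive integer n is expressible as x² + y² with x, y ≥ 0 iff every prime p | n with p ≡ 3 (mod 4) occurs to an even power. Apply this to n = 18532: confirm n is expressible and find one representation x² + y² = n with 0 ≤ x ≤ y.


Step 1: Factor n = 18532 = 2^2 · 41 · 113.
Step 2: Check the mod-4 condition on each prime factor: 2 = 2 (special); 41 ≡ 1 (mod 4), exponent 1; 113 ≡ 1 (mod 4), exponent 1.
All primes ≡ 3 (mod 4) appear to even exponent (or don't appear), so by the two-squares theorem n IS expressible as a sum of two squares.
Step 3: Build a representation. Group n = k² · m with k = 2 and m = 41 · 113 = 4633 (a product of primes ≡ 1 (mod 4)); a representation of m scales to one of n via (k·x)² + (k·y)² = k²(x² + y²). Each prime p ≡ 1 (mod 4) is itself a sum of two squares; find a² by testing p − a² for a perfect square:
  41: 41 − 1² = 40, 41 − 2² = 37, 41 − 3² = 32, 41 − 4² = 25 = 5² ⇒ 41 = 4² + 5².
  113: 113 − 1² = 112, 113 − 2² = 109, 113 − 3² = 104, 113 − 4² = 97, 113 − 5² = 88, 113 − 6² = 77, 113 − 7² = 64 = 8² ⇒ 113 = 7² + 8².
  Combine using the Brahmagupta–Fibonacci identity (a² + b²)(c² + d²) = (ac − bd)² + (ad + bc)² = (ac + bd)² + (ad − bc)²:
  41 · 113 = 4633: from (4² + 5²)(7² + 8²), take (4·7 − 5·8, 4·8 + 5·7) = (28 − 40, 32 + 35) = (-12, 67); dropping signs (only squares matter) gives (12, 67); check 12² + 67² = 144 + 4489 = 4633 ✓.
  Scale by k = 2: (2·12, 2·67) = (24, 134).
Step 4: Order so x ≤ y and verify: 24² + 134² = 576 + 17956 = 18532 = n. ✓

n = 18532 = 24² + 134² (one valid representation with x ≤ y).


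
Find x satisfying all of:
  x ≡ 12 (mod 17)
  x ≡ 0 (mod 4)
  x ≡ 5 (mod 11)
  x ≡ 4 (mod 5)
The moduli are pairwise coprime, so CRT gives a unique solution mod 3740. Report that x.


Product of moduli M = 17 · 4 · 11 · 5 = 3740.
Merge one congruence at a time:
  Start: x ≡ 12 (mod 17).
  Combine with x ≡ 0 (mod 4); new modulus lcm = 68.
    Write x = 12 + 17·t and substitute into x ≡ 0 (mod 4): 17·t ≡ 0 − 12 = -12 (mod 4).
    Reduce coefficients mod 4: 1·t ≡ 0 (mod 4).
    So t ≡ 0 (mod 4).
    Then x = 12 + 17·0 = 12, valid modulo lcm(17, 4) = 68: x ≡ 12 (mod 68).
  Combine with x ≡ 5 (mod 11); new modulus lcm = 748.
    Write x = 12 + 68·t and substitute into x ≡ 5 (mod 11): 68·t ≡ 5 − 12 = -7 (mod 11).
    Reduce coefficients mod 11: 2·t ≡ 4 (mod 11).
    The inverse of 2 mod 11 is 6 (since 2·6 = 12 = 1·11 + 1), so t ≡ 6·4 = 24 ≡ 2 (mod 11).
    Then x = 12 + 68·2 = 148, valid modulo lcm(68, 11) = 748: x ≡ 148 (mod 748).
  Combine with x ≡ 4 (mod 5); new modulus lcm = 3740.
    Write x = 148 + 748·t and substitute into x ≡ 4 (mod 5): 748·t ≡ 4 − 148 = -144 (mod 5).
    Reduce coefficients mod 5: 3·t ≡ 1 (mod 5).
    The inverse of 3 mod 5 is 2 (since 3·2 = 6 = 1·5 + 1), so t ≡ 2·1 = 2 ≡ 2 (mod 5).
    Then x = 148 + 748·2 = 1644, valid modulo lcm(748, 5) = 3740: x ≡ 1644 (mod 3740).
Verify against each original: 1644 mod 17 = 12, 1644 mod 4 = 0, 1644 mod 11 = 5, 1644 mod 5 = 4.

x ≡ 1644 (mod 3740).


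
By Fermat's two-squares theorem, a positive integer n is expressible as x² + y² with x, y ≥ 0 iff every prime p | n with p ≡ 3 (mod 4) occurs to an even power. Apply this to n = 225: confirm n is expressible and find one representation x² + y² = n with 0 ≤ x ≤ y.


Step 1: Factor n = 225 = 3^2 · 5^2.
Step 2: Check the mod-4 condition on each prime factor: 3 ≡ 3 (mod 4), exponent 2 (must be even); 5 ≡ 1 (mod 4), exponent 2.
All primes ≡ 3 (mod 4) appear to even exponent (or don't appear), so by the two-squares theorem n IS expressible as a sum of two squares.
Step 3: Build a representation. Group n = k² · m with k = 3 and m = 5 · 5 = 25 (a product of primes ≡ 1 (mod 4)); a representation of m scales to one of n via (k·x)² + (k·y)² = k²(x² + y²). Each prime p ≡ 1 (mod 4) is itself a sum of two squares; find a² by testing p − a² for a perfect square:
  5: 5 − 1² = 4 = 2² ⇒ 5 = 1² + 2².
  Combine using the Brahmagupta–Fibonacci identity (a² + b²)(c² + d²) = (ac − bd)² + (ad + bc)² = (ac + bd)² + (ad − bc)²:
  5 · 5 = 25: from (1² + 2²)(1² + 2²), take (1·1 − 2·2, 1·2 + 2·1) = (1 − 4, 2 + 2) = (-3, 4); dropping signs (only squares matter) gives (3, 4); check 3² + 4² = 9 + 16 = 25 ✓.
  Scale by k = 3: (3·3, 3·4) = (9, 12).
Step 4: Order so x ≤ y and verify: 9² + 12² = 81 + 144 = 225 = n. ✓

n = 225 = 9² + 12² (one valid representation with x ≤ y).


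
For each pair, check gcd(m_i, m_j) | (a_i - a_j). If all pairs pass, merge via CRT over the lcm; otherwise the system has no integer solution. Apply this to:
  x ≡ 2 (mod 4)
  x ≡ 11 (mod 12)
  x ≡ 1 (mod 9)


Moduli 4, 12, 9 are not pairwise coprime, so CRT works modulo lcm(m_i) when all pairwise compatibility conditions hold.
Pairwise compatibility: gcd(m_i, m_j) must divide a_i - a_j for every pair.
Merge one congruence at a time:
  Start: x ≡ 2 (mod 4).
  Combine with x ≡ 11 (mod 12): gcd(4, 12) = 4, and 11 - 2 = 9 is NOT divisible by 4.
    ⇒ system is inconsistent (no integer solution).

No solution (the system is inconsistent).


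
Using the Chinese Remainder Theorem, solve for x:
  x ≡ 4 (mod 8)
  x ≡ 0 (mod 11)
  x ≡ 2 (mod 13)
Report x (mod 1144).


Moduli 8, 11, 13 are pairwise coprime; by CRT there is a unique solution modulo M = 8 · 11 · 13 = 1144.
Solve pairwise, accumulating the modulus:
  Start with x ≡ 4 (mod 8).
  Combine with x ≡ 0 (mod 11): since gcd(8, 11) = 1, we get a unique residue mod 88.
    Write x = 4 + 8·t and substitute into x ≡ 0 (mod 11): 8·t ≡ 0 − 4 = -4 (mod 11).
    Reduce coefficients mod 11: 8·t ≡ 7 (mod 11).
    The inverse of 8 mod 11 is 7 (since 8·7 = 56 = 5·11 + 1), so t ≡ 7·7 = 49 ≡ 5 (mod 11).
    Then x = 4 + 8·5 = 44, valid modulo lcm(8, 11) = 88: x ≡ 44 (mod 88).
  Combine with x ≡ 2 (mod 13): since gcd(88, 13) = 1, we get a unique residue mod 1144.
    Write x = 44 + 88·t and substitute into x ≡ 2 (mod 13): 88·t ≡ 2 − 44 = -42 (mod 13).
    Reduce coefficients mod 13: 10·t ≡ 10 (mod 13).
    The inverse of 10 mod 13 is 4 (since 10·4 = 40 = 3·13 + 1), so t ≡ 4·10 = 40 ≡ 1 (mod 13).
    Then x = 44 + 88·1 = 132, valid modulo lcm(88, 13) = 1144: x ≡ 132 (mod 1144).
Verify: 132 mod 8 = 4 ✓, 132 mod 11 = 0 ✓, 132 mod 13 = 2 ✓.

x ≡ 132 (mod 1144).


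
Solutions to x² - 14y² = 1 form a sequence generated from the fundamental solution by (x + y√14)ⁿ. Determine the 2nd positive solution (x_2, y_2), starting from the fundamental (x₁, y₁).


Step 1: Find the fundamental solution (x₁, y₁) of x² - 14y² = 1.
  Expand √14 as a continued fraction. a₀ = ⌊√14⌋ = 3; iterate m_{k+1} = d_k·a_k − m_k, d_{k+1} = (14 − m_{k+1}²)/d_k, a_{k+1} = ⌊(a₀ + m_{k+1})/d_{k+1}⌋ (starting m₀ = 0, d₀ = 1), with convergents p_k = a_k·p_{k-1} + p_{k-2}, q_k = a_k·q_{k-1} + q_{k-2} (p₋₁ = 1, q₋₁ = 0):
  k = 0: a₀ = 3; p₀/q₀ = 3/1; p₀² − 14·q₀² = 9 − 14 = -5.
  k = 1: m = 3, d = 5, a = ⌊(3 + 3)/5⌋ = 1; p/q = (1·3 + 1)/(1·1 + 0) = 4/1; p² − 14·q² = 16 − 14 = 2.
  k = 2: m = 2, d = 2, a = ⌊(3 + 2)/2⌋ = 2; p/q = (2·4 + 3)/(2·1 + 1) = 11/3; p² − 14·q² = 121 − 126 = -5.
  k = 3: m = 2, d = 5, a = ⌊(3 + 2)/5⌋ = 1; p/q = (1·11 + 4)/(1·3 + 1) = 15/4; p² − 14·q² = 225 − 224 = 1.
  The first convergent with p² − 14·q² = 1 gives the fundamental solution (x₁, y₁) = (15, 4).
Step 2: Apply the recurrence (x_{n+1}, y_{n+1}) = (x₁x_n + 14y₁y_n, x₁y_n + y₁x_n) repeatedly.
  From (x_1, y_1) = (15, 4): x_2 = 15·15 + 14·4·4 = 449; y_2 = 15·4 + 4·15 = 120.
Step 3: Verify x_2² - 14·y_2² = 201601 - 201600 = 1 (should be 1). ✓

(x_1, y_1) = (15, 4); (x_2, y_2) = (449, 120).


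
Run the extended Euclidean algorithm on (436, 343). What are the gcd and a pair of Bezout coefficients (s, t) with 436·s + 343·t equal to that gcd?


Euclidean algorithm on (436, 343) — divide until remainder is 0:
  436 = 1 · 343 + 93
  343 = 3 · 93 + 64
  93 = 1 · 64 + 29
  64 = 2 · 29 + 6
  29 = 4 · 6 + 5
  6 = 1 · 5 + 1
  5 = 5 · 1 + 0
gcd(436, 343) = 1.
Track Bezout coefficients alongside the remainders: start with r₀ = 436 = a·1 + b·0 (s = 1, t = 0) and r₁ = 343 = a·0 + b·1 (s = 0, t = 1); each new remainder r_{k+1} = r_{k-1} − q_k·r_k inherits s_{k+1} = s_{k-1} − q_k·s_k, t_{k+1} = t_{k-1} − q_k·t_k, so r_k = a·s_k + b·t_k at every step:
  q = 1: r = 93, s = 1 − 1·0 = 1, t = 0 − 1·1 = -1  (check: 436·1 + 343·(-1) = 93)
  q = 3: r = 64, s = 0 − 3·1 = -3, t = 1 − 3·(-1) = 4  (check: 436·(-3) + 343·4 = 64)
  q = 1: r = 29, s = 1 − 1·(-3) = 4, t = -1 − 1·4 = -5  (check: 436·4 + 343·(-5) = 29)
  q = 2: r = 6, s = -3 − 2·4 = -11, t = 4 − 2·(-5) = 14  (check: 436·(-11) + 343·14 = 6)
  q = 4: r = 5, s = 4 − 4·(-11) = 48, t = -5 − 4·14 = -61  (check: 436·48 + 343·(-61) = 5)
  q = 1: r = 1, s = -11 − 1·48 = -59, t = 14 − 1·(-61) = 75  (check: 436·(-59) + 343·75 = 1)
The row with r = 1 (the gcd) gives the Bezout coefficients s = -59, t = 75.
Result: 436 · (-59) + 343 · (75) = 1.

gcd(436, 343) = 1; s = -59, t = 75 (check: 436·(-59) + 343·75 = 1).
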